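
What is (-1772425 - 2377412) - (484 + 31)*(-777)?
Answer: -3749682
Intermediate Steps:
(-1772425 - 2377412) - (484 + 31)*(-777) = -4149837 - 515*(-777) = -4149837 - 1*(-400155) = -4149837 + 400155 = -3749682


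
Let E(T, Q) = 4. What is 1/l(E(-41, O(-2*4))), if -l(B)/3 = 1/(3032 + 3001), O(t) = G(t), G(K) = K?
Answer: -2011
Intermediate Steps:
O(t) = t
l(B) = -1/2011 (l(B) = -3/(3032 + 3001) = -3/6033 = -3*1/6033 = -1/2011)
1/l(E(-41, O(-2*4))) = 1/(-1/2011) = -2011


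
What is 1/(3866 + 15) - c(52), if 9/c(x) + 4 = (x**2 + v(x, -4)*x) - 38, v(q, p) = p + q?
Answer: -29771/20018198 ≈ -0.0014872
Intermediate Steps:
c(x) = 9/(-42 + x**2 + x*(-4 + x)) (c(x) = 9/(-4 + ((x**2 + (-4 + x)*x) - 38)) = 9/(-4 + ((x**2 + x*(-4 + x)) - 38)) = 9/(-4 + (-38 + x**2 + x*(-4 + x))) = 9/(-42 + x**2 + x*(-4 + x)))
1/(3866 + 15) - c(52) = 1/(3866 + 15) - 9/(-42 + 52**2 + 52*(-4 + 52)) = 1/3881 - 9/(-42 + 2704 + 52*48) = 1/3881 - 9/(-42 + 2704 + 2496) = 1/3881 - 9/5158 = -29771/20018198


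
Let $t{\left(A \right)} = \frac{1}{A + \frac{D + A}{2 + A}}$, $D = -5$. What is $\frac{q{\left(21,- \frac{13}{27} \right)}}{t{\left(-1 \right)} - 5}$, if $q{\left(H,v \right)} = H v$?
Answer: $\frac{637}{324} \approx 1.966$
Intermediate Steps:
$t{\left(A \right)} = \frac{1}{A + \frac{-5 + A}{2 + A}}$
$\frac{q{\left(21,- \frac{13}{27} \right)}}{t{\left(-1 \right)} - 5} = \frac{21 \left(- \frac{13}{27}\right)}{\frac{2 - 1}{-5 + \left(-1\right)^{2} + 3 \left(-1\right)} - 5} = \frac{21 \left(\left(-13\right) \frac{1}{27}\right)}{\frac{1}{-5 + 1 - 3} \cdot 1 - 5} = \frac{21 \left(- \frac{13}{27}\right)}{\frac{1}{-7} \cdot 1 - 5} = - \frac{91}{9 \left(\left(- \frac{1}{7}\right) 1 - 5\right)} = - \frac{91}{9 \left(- \frac{1}{7} - 5\right)} = - \frac{91}{9 \left(- \frac{36}{7}\right)} = \left(- \frac{91}{9}\right) \left(- \frac{7}{36}\right) = \frac{637}{324}$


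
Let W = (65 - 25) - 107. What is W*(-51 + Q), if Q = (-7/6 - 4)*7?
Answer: 35041/6 ≈ 5840.2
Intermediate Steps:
Q = -217/6 (Q = (-7*⅙ - 4)*7 = (-7/6 - 4)*7 = -31/6*7 = -217/6 ≈ -36.167)
W = -67 (W = 40 - 107 = -67)
W*(-51 + Q) = -67*(-51 - 217/6) = -67*(-523/6) = 35041/6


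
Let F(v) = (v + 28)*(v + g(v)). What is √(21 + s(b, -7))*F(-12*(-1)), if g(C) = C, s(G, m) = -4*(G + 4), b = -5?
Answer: 4800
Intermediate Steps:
s(G, m) = -16 - 4*G (s(G, m) = -4*(4 + G) = -16 - 4*G)
F(v) = 2*v*(28 + v) (F(v) = (v + 28)*(v + v) = (28 + v)*(2*v) = 2*v*(28 + v))
√(21 + s(b, -7))*F(-12*(-1)) = √(21 + (-16 - 4*(-5)))*(2*(-12*(-1))*(28 - 12*(-1))) = √(21 + (-16 + 20))*(2*12*(28 + 12)) = √(21 + 4)*(2*12*40) = √25*960 = 5*960 = 4800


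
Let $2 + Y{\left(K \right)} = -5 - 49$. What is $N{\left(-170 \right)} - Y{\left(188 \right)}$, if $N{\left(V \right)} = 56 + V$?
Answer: $-58$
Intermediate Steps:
$Y{\left(K \right)} = -56$ ($Y{\left(K \right)} = -2 - 54 = -56$)
$N{\left(-170 \right)} - Y{\left(188 \right)} = \left(56 - 170\right) - -56 = -114 + 56 = -58$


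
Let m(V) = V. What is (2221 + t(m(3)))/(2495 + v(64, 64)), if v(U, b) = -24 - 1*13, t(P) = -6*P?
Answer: 2203/2458 ≈ 0.89626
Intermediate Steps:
v(U, b) = -37 (v(U, b) = -24 - 13 = -37)
(2221 + t(m(3)))/(2495 + v(64, 64)) = (2221 - 6*3)/(2495 - 37) = (2221 - 18)/2458 = 2203*(1/2458) = 2203/2458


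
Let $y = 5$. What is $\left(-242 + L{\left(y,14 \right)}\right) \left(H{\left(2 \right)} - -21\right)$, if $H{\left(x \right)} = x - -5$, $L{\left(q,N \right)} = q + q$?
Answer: $-6496$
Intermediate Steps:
$L{\left(q,N \right)} = 2 q$
$H{\left(x \right)} = 5 + x$ ($H{\left(x \right)} = x + 5 = 5 + x$)
$\left(-242 + L{\left(y,14 \right)}\right) \left(H{\left(2 \right)} - -21\right) = \left(-242 + 2 \cdot 5\right) \left(\left(5 + 2\right) - -21\right) = \left(-242 + 10\right) \left(7 + 21\right) = \left(-232\right) 28 = -6496$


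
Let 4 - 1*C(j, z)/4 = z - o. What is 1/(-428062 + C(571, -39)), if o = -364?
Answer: -1/429346 ≈ -2.3291e-6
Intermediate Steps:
C(j, z) = -1440 - 4*z (C(j, z) = 16 - 4*(z - 1*(-364)) = 16 - 4*(z + 364) = 16 - 4*(364 + z) = 16 + (-1456 - 4*z) = -1440 - 4*z)
1/(-428062 + C(571, -39)) = 1/(-428062 + (-1440 - 4*(-39))) = 1/(-428062 + (-1440 + 156)) = 1/(-428062 - 1284) = 1/(-429346) = -1/429346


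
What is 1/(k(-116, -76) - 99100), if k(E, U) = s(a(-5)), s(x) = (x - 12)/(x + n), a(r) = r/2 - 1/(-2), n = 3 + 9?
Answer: -5/495507 ≈ -1.0091e-5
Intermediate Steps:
n = 12
a(r) = ½ + r/2 (a(r) = r*(½) - 1*(-½) = r/2 + ½ = ½ + r/2)
s(x) = (-12 + x)/(12 + x) (s(x) = (x - 12)/(x + 12) = (-12 + x)/(12 + x))
k(E, U) = -7/5 (k(E, U) = (-12 + (½ + (½)*(-5)))/(12 + (½ + (½)*(-5))) = (-12 + (½ - 5/2))/(12 + (½ - 5/2)) = (-12 - 2)/(12 - 2) = -14/10 = (⅒)*(-14) = -7/5)
1/(k(-116, -76) - 99100) = 1/(-7/5 - 99100) = 1/(-495507/5) = -5/495507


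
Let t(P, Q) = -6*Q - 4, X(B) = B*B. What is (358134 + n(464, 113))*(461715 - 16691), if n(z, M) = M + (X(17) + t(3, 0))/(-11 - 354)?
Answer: 11638256077376/73 ≈ 1.5943e+11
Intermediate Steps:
X(B) = B**2
t(P, Q) = -4 - 6*Q
n(z, M) = -57/73 + M (n(z, M) = M + (17**2 + (-4 - 6*0))/(-11 - 354) = M + (289 + (-4 + 0))/(-365) = M + (289 - 4)*(-1/365) = M + 285*(-1/365) = M - 57/73 = -57/73 + M)
(358134 + n(464, 113))*(461715 - 16691) = (358134 + (-57/73 + 113))*(461715 - 16691) = (358134 + 8192/73)*445024 = (26151974/73)*445024 = 11638256077376/73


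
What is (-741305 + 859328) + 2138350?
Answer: 2256373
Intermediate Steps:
(-741305 + 859328) + 2138350 = 118023 + 2138350 = 2256373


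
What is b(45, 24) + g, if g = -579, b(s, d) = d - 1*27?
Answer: -582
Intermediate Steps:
b(s, d) = -27 + d (b(s, d) = d - 27 = -27 + d)
b(45, 24) + g = (-27 + 24) - 579 = -3 - 579 = -582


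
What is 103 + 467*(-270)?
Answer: -125987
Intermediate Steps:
103 + 467*(-270) = 103 - 126090 = -125987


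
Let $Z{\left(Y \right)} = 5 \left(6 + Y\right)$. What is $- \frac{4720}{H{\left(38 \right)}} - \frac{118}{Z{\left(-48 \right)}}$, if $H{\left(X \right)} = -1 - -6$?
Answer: $- \frac{99061}{105} \approx -943.44$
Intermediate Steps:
$H{\left(X \right)} = 5$ ($H{\left(X \right)} = -1 + 6 = 5$)
$Z{\left(Y \right)} = 30 + 5 Y$
$- \frac{4720}{H{\left(38 \right)}} - \frac{118}{Z{\left(-48 \right)}} = - \frac{4720}{5} - \frac{118}{30 + 5 \left(-48\right)} = \left(-4720\right) \frac{1}{5} - \frac{118}{30 - 240} = -944 - \frac{118}{-210} = -944 - - \frac{59}{105} = -944 + \frac{59}{105} = - \frac{99061}{105}$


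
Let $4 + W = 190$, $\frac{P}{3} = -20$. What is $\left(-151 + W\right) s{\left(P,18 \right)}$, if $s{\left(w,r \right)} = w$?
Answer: $-2100$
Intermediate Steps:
$P = -60$ ($P = 3 \left(-20\right) = -60$)
$W = 186$ ($W = -4 + 190 = 186$)
$\left(-151 + W\right) s{\left(P,18 \right)} = \left(-151 + 186\right) \left(-60\right) = 35 \left(-60\right) = -2100$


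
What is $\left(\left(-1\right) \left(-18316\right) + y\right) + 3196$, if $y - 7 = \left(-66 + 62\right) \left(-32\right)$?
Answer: $21647$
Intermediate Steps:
$y = 135$ ($y = 7 + \left(-66 + 62\right) \left(-32\right) = 7 - -128 = 7 + 128 = 135$)
$\left(\left(-1\right) \left(-18316\right) + y\right) + 3196 = \left(\left(-1\right) \left(-18316\right) + 135\right) + 3196 = \left(18316 + 135\right) + 3196 = 18451 + 3196 = 21647$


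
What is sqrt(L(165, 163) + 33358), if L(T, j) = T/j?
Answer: sqrt(886315597)/163 ≈ 182.64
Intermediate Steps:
sqrt(L(165, 163) + 33358) = sqrt(165/163 + 33358) = sqrt(5437519/163) = sqrt(886315597)/163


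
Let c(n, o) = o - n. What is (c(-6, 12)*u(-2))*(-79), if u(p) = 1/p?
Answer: 711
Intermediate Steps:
(c(-6, 12)*u(-2))*(-79) = ((12 - 1*(-6))/(-2))*(-79) = ((12 + 6)*(-½))*(-79) = (18*(-½))*(-79) = -9*(-79) = 711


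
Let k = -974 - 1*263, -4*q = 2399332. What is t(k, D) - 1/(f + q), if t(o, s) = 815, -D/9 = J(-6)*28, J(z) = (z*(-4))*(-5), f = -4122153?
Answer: 3848418591/4721986 ≈ 815.00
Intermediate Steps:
q = -599833 (q = -¼*2399332 = -599833)
J(z) = 20*z (J(z) = -4*z*(-5) = 20*z)
k = -1237 (k = -974 - 263 = -1237)
D = 30240 (D = -9*20*(-6)*28 = -(-1080)*28 = -9*(-3360) = 30240)
t(k, D) - 1/(f + q) = 815 - 1/(-4122153 - 599833) = 815 - 1/(-4721986) = 815 - 1*(-1/4721986) = 815 + 1/4721986 = 3848418591/4721986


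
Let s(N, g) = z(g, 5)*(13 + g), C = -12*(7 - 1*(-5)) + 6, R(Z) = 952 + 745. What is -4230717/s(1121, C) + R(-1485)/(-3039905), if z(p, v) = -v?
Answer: -2572195764502/379988125 ≈ -6769.1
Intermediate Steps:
R(Z) = 1697
C = -138 (C = -12*(7 + 5) + 6 = -12*12 + 6 = -144 + 6 = -138)
s(N, g) = -65 - 5*g (s(N, g) = (-1*5)*(13 + g) = -5*(13 + g) = -65 - 5*g)
-4230717/s(1121, C) + R(-1485)/(-3039905) = -4230717/(-65 - 5*(-138)) + 1697/(-3039905) = -4230717/(-65 + 690) + 1697*(-1/3039905) = -4230717/625 - 1697/3039905 = -2572195764502/379988125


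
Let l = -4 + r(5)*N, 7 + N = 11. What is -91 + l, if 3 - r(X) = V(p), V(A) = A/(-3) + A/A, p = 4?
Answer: -245/3 ≈ -81.667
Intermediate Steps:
V(A) = 1 - A/3 (V(A) = A*(-1/3) + 1 = -A/3 + 1 = 1 - A/3)
r(X) = 10/3 (r(X) = 3 - (1 - 1/3*4) = 3 - (1 - 4/3) = 3 - 1*(-1/3) = 3 + 1/3 = 10/3)
N = 4 (N = -7 + 11 = 4)
l = 28/3 (l = -4 + (10/3)*4 = -4 + 40/3 = 28/3 ≈ 9.3333)
-91 + l = -91 + 28/3 = -245/3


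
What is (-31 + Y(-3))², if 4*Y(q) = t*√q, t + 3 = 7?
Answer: (31 - I*√3)² ≈ 958.0 - 107.39*I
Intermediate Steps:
t = 4 (t = -3 + 7 = 4)
Y(q) = √q (Y(q) = (4*√q)/4 = √q)
(-31 + Y(-3))² = (-31 + √(-3))² = (-31 + I*√3)²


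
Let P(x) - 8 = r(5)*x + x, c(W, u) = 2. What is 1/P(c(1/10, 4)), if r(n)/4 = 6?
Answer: 1/58 ≈ 0.017241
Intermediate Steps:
r(n) = 24 (r(n) = 4*6 = 24)
P(x) = 8 + 25*x (P(x) = 8 + (24*x + x) = 8 + 25*x)
1/P(c(1/10, 4)) = 1/(8 + 25*2) = 1/(8 + 50) = 1/58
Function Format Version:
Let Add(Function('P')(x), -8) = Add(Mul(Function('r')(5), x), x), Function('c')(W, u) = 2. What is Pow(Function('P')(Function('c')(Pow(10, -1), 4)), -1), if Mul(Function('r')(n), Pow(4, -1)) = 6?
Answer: Rational(1, 58) ≈ 0.017241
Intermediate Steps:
Function('r')(n) = 24 (Function('r')(n) = Mul(4, 6) = 24)
Function('P')(x) = Add(8, Mul(25, x)) (Function('P')(x) = Add(8, Add(Mul(24, x), x)) = Add(8, Mul(25, x)))
Pow(Function('P')(Function('c')(Pow(10, -1), 4)), -1) = Pow(Add(8, Mul(25, 2)), -1) = Pow(Add(8, 50), -1) = Pow(58, -1) = Rational(1, 58)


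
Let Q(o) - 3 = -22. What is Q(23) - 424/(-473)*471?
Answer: 190717/473 ≈ 403.21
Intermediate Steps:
Q(o) = -19 (Q(o) = 3 - 22 = -19)
Q(23) - 424/(-473)*471 = -19 - 424/(-473)*471 = -19 - 424*(-1/473)*471 = -19 + (424/473)*471 = -19 + 199704/473 = 190717/473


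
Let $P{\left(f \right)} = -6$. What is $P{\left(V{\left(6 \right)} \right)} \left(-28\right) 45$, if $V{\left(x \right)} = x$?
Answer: $7560$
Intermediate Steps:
$P{\left(V{\left(6 \right)} \right)} \left(-28\right) 45 = \left(-6\right) \left(-28\right) 45 = 168 \cdot 45 = 7560$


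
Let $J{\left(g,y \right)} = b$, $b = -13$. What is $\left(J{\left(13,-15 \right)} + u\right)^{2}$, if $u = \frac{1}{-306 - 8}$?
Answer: $\frac{16670889}{98596} \approx 169.08$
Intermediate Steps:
$J{\left(g,y \right)} = -13$
$u = - \frac{1}{314}$ ($u = \frac{1}{-314} = - \frac{1}{314} \approx -0.0031847$)
$\left(J{\left(13,-15 \right)} + u\right)^{2} = \left(-13 - \frac{1}{314}\right)^{2} = \left(- \frac{4083}{314}\right)^{2} = \frac{16670889}{98596}$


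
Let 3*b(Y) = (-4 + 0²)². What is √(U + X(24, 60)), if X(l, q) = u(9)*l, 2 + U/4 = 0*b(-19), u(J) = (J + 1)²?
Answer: 2*√598 ≈ 48.908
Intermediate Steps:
b(Y) = 16/3 (b(Y) = (-4 + 0²)²/3 = (-4 + 0)²/3 = (⅓)*(-4)² = (⅓)*16 = 16/3)
u(J) = (1 + J)²
U = -8 (U = -8 + 4*(0*(16/3)) = -8 + 4*0 = -8 + 0 = -8)
X(l, q) = 100*l (X(l, q) = (1 + 9)²*l = 10²*l = 100*l)
√(U + X(24, 60)) = √(-8 + 100*24) = √(-8 + 2400) = √2392 = 2*√598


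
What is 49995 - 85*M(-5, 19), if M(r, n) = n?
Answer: 48380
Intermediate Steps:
49995 - 85*M(-5, 19) = 49995 - 85*19 = 49995 - 1*1615 = 49995 - 1615 = 48380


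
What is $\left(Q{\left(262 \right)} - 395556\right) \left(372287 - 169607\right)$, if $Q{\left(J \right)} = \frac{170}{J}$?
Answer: $- \frac{10502421772680}{131} \approx -8.0171 \cdot 10^{10}$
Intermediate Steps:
$\left(Q{\left(262 \right)} - 395556\right) \left(372287 - 169607\right) = \left(\frac{170}{262} - 395556\right) \left(372287 - 169607\right) = \left(170 \cdot \frac{1}{262} - 395556\right) 202680 = \left(\frac{85}{131} - 395556\right) 202680 = \left(- \frac{51817751}{131}\right) 202680 = - \frac{10502421772680}{131}$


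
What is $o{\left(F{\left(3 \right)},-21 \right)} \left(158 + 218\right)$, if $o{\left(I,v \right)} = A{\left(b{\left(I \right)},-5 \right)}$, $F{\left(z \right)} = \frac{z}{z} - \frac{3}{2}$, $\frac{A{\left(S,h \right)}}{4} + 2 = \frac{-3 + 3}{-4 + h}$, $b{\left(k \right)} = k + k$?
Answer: $-3008$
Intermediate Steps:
$b{\left(k \right)} = 2 k$
$A{\left(S,h \right)} = -8$ ($A{\left(S,h \right)} = -8 + 4 \frac{-3 + 3}{-4 + h} = -8 + 4 \frac{0}{-4 + h} = -8 + 4 \cdot 0 = -8 + 0 = -8$)
$F{\left(z \right)} = - \frac{1}{2}$ ($F{\left(z \right)} = 1 - \frac{3}{2} = - \frac{1}{2}$)
$o{\left(I,v \right)} = -8$
$o{\left(F{\left(3 \right)},-21 \right)} \left(158 + 218\right) = - 8 \left(158 + 218\right) = \left(-8\right) 376 = -3008$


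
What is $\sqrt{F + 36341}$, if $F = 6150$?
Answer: $\sqrt{42491} \approx 206.13$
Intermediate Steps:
$\sqrt{F + 36341} = \sqrt{6150 + 36341} = \sqrt{42491}$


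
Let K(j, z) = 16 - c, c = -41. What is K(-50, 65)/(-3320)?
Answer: -57/3320 ≈ -0.017169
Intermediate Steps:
K(j, z) = 57 (K(j, z) = 16 - 1*(-41) = 16 + 41 = 57)
K(-50, 65)/(-3320) = 57/(-3320) = 57*(-1/3320) = -57/3320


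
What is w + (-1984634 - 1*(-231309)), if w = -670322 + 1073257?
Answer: -1350390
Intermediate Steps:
w = 402935
w + (-1984634 - 1*(-231309)) = 402935 + (-1984634 - 1*(-231309)) = 402935 + (-1984634 + 231309) = 402935 - 1753325 = -1350390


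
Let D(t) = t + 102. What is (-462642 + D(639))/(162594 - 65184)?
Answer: -153967/32470 ≈ -4.7418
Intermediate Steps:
D(t) = 102 + t
(-462642 + D(639))/(162594 - 65184) = (-462642 + (102 + 639))/(162594 - 65184) = (-462642 + 741)/97410 = -461901*1/97410 = -153967/32470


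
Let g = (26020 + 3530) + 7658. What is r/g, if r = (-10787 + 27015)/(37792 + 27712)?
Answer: 4057/609318208 ≈ 6.6583e-6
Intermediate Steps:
r = 4057/16376 (r = 16228/65504 = 16228*(1/65504) = 4057/16376 ≈ 0.24774)
g = 37208 (g = 29550 + 7658 = 37208)
r/g = (4057/16376)/37208 = (4057/16376)*(1/37208) = 4057/609318208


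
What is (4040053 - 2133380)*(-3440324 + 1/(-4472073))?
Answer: -29334888777358840469/4472073 ≈ -6.5596e+12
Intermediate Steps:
(4040053 - 2133380)*(-3440324 + 1/(-4472073)) = 1906673*(-3440324 - 1/4472073) = 1906673*(-15385380071653/4472073) = -29334888777358840469/4472073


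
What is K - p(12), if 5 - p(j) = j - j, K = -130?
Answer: -135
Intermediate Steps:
p(j) = 5 (p(j) = 5 - (j - j) = 5 - 1*0 = 5 + 0 = 5)
K - p(12) = -130 - 1*5 = -130 - 5 = -135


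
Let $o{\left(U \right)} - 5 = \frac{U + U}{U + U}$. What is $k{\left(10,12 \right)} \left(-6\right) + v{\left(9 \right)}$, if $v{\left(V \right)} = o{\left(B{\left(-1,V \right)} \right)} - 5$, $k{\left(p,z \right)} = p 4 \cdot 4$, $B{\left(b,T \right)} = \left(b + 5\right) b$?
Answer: $-959$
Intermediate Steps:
$B{\left(b,T \right)} = b \left(5 + b\right)$ ($B{\left(b,T \right)} = \left(5 + b\right) b = b \left(5 + b\right)$)
$o{\left(U \right)} = 6$ ($o{\left(U \right)} = 5 + \frac{U + U}{U + U} = 5 + \frac{2 U}{2 U} = 5 + 2 U \frac{1}{2 U} = 5 + 1 = 6$)
$k{\left(p,z \right)} = 16 p$ ($k{\left(p,z \right)} = 4 p 4 = 16 p$)
$v{\left(V \right)} = 1$ ($v{\left(V \right)} = 6 - 5 = 1$)
$k{\left(10,12 \right)} \left(-6\right) + v{\left(9 \right)} = 16 \cdot 10 \left(-6\right) + 1 = 160 \left(-6\right) + 1 = -960 + 1 = -959$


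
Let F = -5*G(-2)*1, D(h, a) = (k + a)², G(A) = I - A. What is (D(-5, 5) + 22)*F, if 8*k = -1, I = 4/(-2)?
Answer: 0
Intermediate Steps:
I = -2 (I = 4*(-½) = -2)
k = -⅛ (k = (⅛)*(-1) = -⅛ ≈ -0.12500)
G(A) = -2 - A
D(h, a) = (-⅛ + a)²
F = 0 (F = -5*(-2 - 1*(-2))*1 = -5*(-2 + 2)*1 = -5*0*1 = 0*1 = 0)
(D(-5, 5) + 22)*F = ((-1 + 8*5)²/64 + 22)*0 = ((-1 + 40)²/64 + 22)*0 = ((1/64)*39² + 22)*0 = ((1/64)*1521 + 22)*0 = (1521/64 + 22)*0 = (2929/64)*0 = 0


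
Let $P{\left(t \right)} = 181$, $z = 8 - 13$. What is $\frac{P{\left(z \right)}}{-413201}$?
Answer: $- \frac{181}{413201} \approx -0.00043804$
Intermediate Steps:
$z = -5$ ($z = 8 - 13 = -5$)
$\frac{P{\left(z \right)}}{-413201} = \frac{181}{-413201} = 181 \left(- \frac{1}{413201}\right) = - \frac{181}{413201}$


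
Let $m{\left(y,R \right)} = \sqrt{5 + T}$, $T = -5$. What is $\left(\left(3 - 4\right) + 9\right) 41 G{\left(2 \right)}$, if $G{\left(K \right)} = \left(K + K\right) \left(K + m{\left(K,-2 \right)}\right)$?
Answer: $2624$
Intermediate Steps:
$m{\left(y,R \right)} = 0$ ($m{\left(y,R \right)} = \sqrt{5 - 5} = \sqrt{0} = 0$)
$G{\left(K \right)} = 2 K^{2}$ ($G{\left(K \right)} = \left(K + K\right) \left(K + 0\right) = 2 K K = 2 K^{2}$)
$\left(\left(3 - 4\right) + 9\right) 41 G{\left(2 \right)} = \left(\left(3 - 4\right) + 9\right) 41 \cdot 2 \cdot 2^{2} = \left(\left(3 + \left(-4 + 0\right)\right) + 9\right) 41 \cdot 2 \cdot 4 = \left(\left(3 - 4\right) + 9\right) 41 \cdot 8 = \left(-1 + 9\right) 41 \cdot 8 = 8 \cdot 41 \cdot 8 = 328 \cdot 8 = 2624$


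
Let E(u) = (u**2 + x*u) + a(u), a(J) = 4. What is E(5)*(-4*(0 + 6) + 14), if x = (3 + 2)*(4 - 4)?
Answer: -290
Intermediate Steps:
x = 0 (x = 5*0 = 0)
E(u) = 4 + u**2 (E(u) = (u**2 + 0*u) + 4 = (u**2 + 0) + 4 = u**2 + 4 = 4 + u**2)
E(5)*(-4*(0 + 6) + 14) = (4 + 5**2)*(-4*(0 + 6) + 14) = (4 + 25)*(-4*6 + 14) = 29*(-24 + 14) = 29*(-10) = -290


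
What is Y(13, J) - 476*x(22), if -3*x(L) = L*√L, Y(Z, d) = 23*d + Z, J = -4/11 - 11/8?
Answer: -2375/88 + 10472*√22/3 ≈ 16346.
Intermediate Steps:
J = -153/88 (J = -4*1/11 - 11*⅛ = -4/11 - 11/8 = -153/88 ≈ -1.7386)
Y(Z, d) = Z + 23*d
x(L) = -L^(3/2)/3 (x(L) = -L*√L/3 = -L^(3/2)/3)
Y(13, J) - 476*x(22) = (13 + 23*(-153/88)) - (-476)*22^(3/2)/3 = (13 - 3519/88) - (-476)*22*√22/3 = -2375/88 - (-10472)*√22/3 = -2375/88 + 10472*√22/3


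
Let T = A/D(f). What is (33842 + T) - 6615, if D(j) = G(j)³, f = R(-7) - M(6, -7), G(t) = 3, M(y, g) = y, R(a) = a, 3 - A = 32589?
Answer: 234181/9 ≈ 26020.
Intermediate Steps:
A = -32586 (A = 3 - 1*32589 = 3 - 32589 = -32586)
f = -13 (f = -7 - 1*6 = -7 - 6 = -13)
D(j) = 27 (D(j) = 3³ = 27)
T = -10862/9 (T = -32586/27 = -32586*1/27 = -10862/9 ≈ -1206.9)
(33842 + T) - 6615 = (33842 - 10862/9) - 6615 = 293716/9 - 6615 = 234181/9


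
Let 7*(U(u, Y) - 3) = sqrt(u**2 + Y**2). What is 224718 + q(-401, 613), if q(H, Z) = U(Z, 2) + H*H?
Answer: 385522 + sqrt(375773)/7 ≈ 3.8561e+5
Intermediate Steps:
U(u, Y) = 3 + sqrt(Y**2 + u**2)/7 (U(u, Y) = 3 + sqrt(u**2 + Y**2)/7 = 3 + sqrt(Y**2 + u**2)/7)
q(H, Z) = 3 + H**2 + sqrt(4 + Z**2)/7 (q(H, Z) = (3 + sqrt(2**2 + Z**2)/7) + H*H = (3 + sqrt(4 + Z**2)/7) + H**2 = 3 + H**2 + sqrt(4 + Z**2)/7)
224718 + q(-401, 613) = 224718 + (3 + (-401)**2 + sqrt(4 + 613**2)/7) = 224718 + (3 + 160801 + sqrt(4 + 375769)/7) = 224718 + (3 + 160801 + sqrt(375773)/7) = 224718 + (160804 + sqrt(375773)/7) = 385522 + sqrt(375773)/7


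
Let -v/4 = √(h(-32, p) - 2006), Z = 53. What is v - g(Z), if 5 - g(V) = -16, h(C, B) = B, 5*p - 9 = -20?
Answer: -21 - 4*I*√50205/5 ≈ -21.0 - 179.25*I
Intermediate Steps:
p = -11/5 (p = 9/5 + (⅕)*(-20) = 9/5 - 4 = -11/5 ≈ -2.2000)
g(V) = 21 (g(V) = 5 - 1*(-16) = 5 + 16 = 21)
v = -4*I*√50205/5 (v = -4*√(-11/5 - 2006) = -4*I*√50205/5 ≈ -179.25*I)
v - g(Z) = -4*I*√50205/5 - 1*21 = -4*I*√50205/5 - 21 = -21 - 4*I*√50205/5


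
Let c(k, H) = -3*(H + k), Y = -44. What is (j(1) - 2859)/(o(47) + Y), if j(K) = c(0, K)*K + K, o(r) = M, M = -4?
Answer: 2861/48 ≈ 59.604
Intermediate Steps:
c(k, H) = -3*H - 3*k
o(r) = -4
j(K) = K - 3*K² (j(K) = (-3*K - 3*0)*K + K = (-3*K + 0)*K + K = (-3*K)*K + K = -3*K² + K = K - 3*K²)
(j(1) - 2859)/(o(47) + Y) = (1*(1 - 3*1) - 2859)/(-4 - 44) = (1*(1 - 3) - 2859)/(-48) = (1*(-2) - 2859)*(-1/48) = (-2 - 2859)*(-1/48) = -2861*(-1/48) = 2861/48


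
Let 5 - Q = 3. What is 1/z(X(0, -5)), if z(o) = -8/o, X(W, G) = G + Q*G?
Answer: 15/8 ≈ 1.8750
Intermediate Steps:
Q = 2 (Q = 5 - 1*3 = 5 - 3 = 2)
X(W, G) = 3*G (X(W, G) = G + 2*G = 3*G)
1/z(X(0, -5)) = 1/(-8/(3*(-5))) = 1/(-8/(-15)) = 1/(-8*(-1/15)) = 1/(8/15) = 15/8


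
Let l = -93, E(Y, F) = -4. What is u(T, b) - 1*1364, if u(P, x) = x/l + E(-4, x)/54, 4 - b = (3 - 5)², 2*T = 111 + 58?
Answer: -36830/27 ≈ -1364.1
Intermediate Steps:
T = 169/2 (T = (111 + 58)/2 = (½)*169 = 169/2 ≈ 84.500)
b = 0 (b = 4 - (3 - 5)² = 4 - 1*(-2)² = 4 - 1*4 = 4 - 4 = 0)
u(P, x) = -2/27 - x/93 (u(P, x) = x/(-93) - 4/54 = x*(-1/93) - 4*1/54 = -x/93 - 2/27 = -2/27 - x/93)
u(T, b) - 1*1364 = (-2/27 - 1/93*0) - 1*1364 = (-2/27 + 0) - 1364 = -2/27 - 1364 = -36830/27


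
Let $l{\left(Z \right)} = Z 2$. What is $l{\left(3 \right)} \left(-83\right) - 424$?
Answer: $-922$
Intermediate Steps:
$l{\left(Z \right)} = 2 Z$
$l{\left(3 \right)} \left(-83\right) - 424 = 2 \cdot 3 \left(-83\right) - 424 = 6 \left(-83\right) - 424 = -498 - 424 = -922$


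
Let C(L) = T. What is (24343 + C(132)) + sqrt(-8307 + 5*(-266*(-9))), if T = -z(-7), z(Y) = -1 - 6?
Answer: 24350 + 3*sqrt(407) ≈ 24411.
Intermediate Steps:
z(Y) = -7
T = 7 (T = -1*(-7) = 7)
C(L) = 7
(24343 + C(132)) + sqrt(-8307 + 5*(-266*(-9))) = (24343 + 7) + sqrt(-8307 + 5*(-266*(-9))) = 24350 + sqrt(-8307 + 5*2394) = 24350 + sqrt(-8307 + 11970) = 24350 + sqrt(3663) = 24350 + 3*sqrt(407)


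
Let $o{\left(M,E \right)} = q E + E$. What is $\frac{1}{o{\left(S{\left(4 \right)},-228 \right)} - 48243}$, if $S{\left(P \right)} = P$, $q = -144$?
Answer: $- \frac{1}{15639} \approx -6.3943 \cdot 10^{-5}$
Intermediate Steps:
$o{\left(M,E \right)} = - 143 E$ ($o{\left(M,E \right)} = - 144 E + E = - 143 E$)
$\frac{1}{o{\left(S{\left(4 \right)},-228 \right)} - 48243} = \frac{1}{\left(-143\right) \left(-228\right) - 48243} = \frac{1}{32604 - 48243} = \frac{1}{-15639} = - \frac{1}{15639}$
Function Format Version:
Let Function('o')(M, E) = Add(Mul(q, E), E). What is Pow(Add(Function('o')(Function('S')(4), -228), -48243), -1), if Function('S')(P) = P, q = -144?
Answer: Rational(-1, 15639) ≈ -6.3943e-5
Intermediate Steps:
Function('o')(M, E) = Mul(-143, E) (Function('o')(M, E) = Add(Mul(-144, E), E) = Mul(-143, E))
Pow(Add(Function('o')(Function('S')(4), -228), -48243), -1) = Pow(Add(Mul(-143, -228), -48243), -1) = Pow(Add(32604, -48243), -1) = Pow(-15639, -1) = Rational(-1, 15639)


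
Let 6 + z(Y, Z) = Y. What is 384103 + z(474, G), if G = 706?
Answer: 384571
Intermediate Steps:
z(Y, Z) = -6 + Y
384103 + z(474, G) = 384103 + (-6 + 474) = 384103 + 468 = 384571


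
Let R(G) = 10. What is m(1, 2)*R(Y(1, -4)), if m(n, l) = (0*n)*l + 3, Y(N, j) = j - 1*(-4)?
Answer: 30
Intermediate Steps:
Y(N, j) = 4 + j (Y(N, j) = j + 4 = 4 + j)
m(n, l) = 3 (m(n, l) = 0*l + 3 = 0 + 3 = 3)
m(1, 2)*R(Y(1, -4)) = 3*10 = 30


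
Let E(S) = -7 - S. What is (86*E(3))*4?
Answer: -3440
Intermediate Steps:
(86*E(3))*4 = (86*(-7 - 1*3))*4 = (86*(-7 - 3))*4 = (86*(-10))*4 = -860*4 = -3440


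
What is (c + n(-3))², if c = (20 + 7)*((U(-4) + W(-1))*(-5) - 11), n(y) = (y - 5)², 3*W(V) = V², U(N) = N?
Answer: 68644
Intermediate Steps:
W(V) = V²/3
n(y) = (-5 + y)²
c = 198 (c = (20 + 7)*((-4 + (⅓)*(-1)²)*(-5) - 11) = 27*((-4 + (⅓)*1)*(-5) - 11) = 27*((-4 + ⅓)*(-5) - 11) = 27*(-11/3*(-5) - 11) = 27*(55/3 - 11) = 27*(22/3) = 198)
(c + n(-3))² = (198 + (-5 - 3)²)² = (198 + (-8)²)² = (198 + 64)² = 262² = 68644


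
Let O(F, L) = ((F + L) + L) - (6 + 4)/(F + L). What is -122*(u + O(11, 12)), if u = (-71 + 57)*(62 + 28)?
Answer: 3438570/23 ≈ 1.4950e+5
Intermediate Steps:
u = -1260 (u = -14*90 = -1260)
O(F, L) = F - 10/(F + L) + 2*L (O(F, L) = (F + 2*L) - 10/(F + L) = F - 10/(F + L) + 2*L)
-122*(u + O(11, 12)) = -122*(-1260 + (-10 + 11² + 2*12² + 3*11*12)/(11 + 12)) = -122*(-1260 + (-10 + 121 + 2*144 + 396)/23) = -122*(-1260 + (-10 + 121 + 288 + 396)/23) = -122*(-1260 + (1/23)*795) = -122*(-1260 + 795/23) = -122*(-28185/23) = 3438570/23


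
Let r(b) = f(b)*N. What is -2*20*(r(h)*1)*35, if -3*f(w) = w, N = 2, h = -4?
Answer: -11200/3 ≈ -3733.3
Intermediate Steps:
f(w) = -w/3
r(b) = -2*b/3 (r(b) = -b/3*2 = -2*b/3)
-2*20*(r(h)*1)*35 = -2*20*(-⅔*(-4)*1)*35 = -2*20*((8/3)*1)*35 = -2*20*(8/3)*35 = -320*35/3 = -2*5600/3 = -11200/3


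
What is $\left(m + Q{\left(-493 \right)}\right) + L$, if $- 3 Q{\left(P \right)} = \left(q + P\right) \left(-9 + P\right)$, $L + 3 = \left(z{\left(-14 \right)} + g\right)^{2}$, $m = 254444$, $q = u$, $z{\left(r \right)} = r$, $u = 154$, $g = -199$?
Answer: $243084$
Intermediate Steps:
$q = 154$
$L = 45366$ ($L = -3 + \left(-14 - 199\right)^{2} = -3 + \left(-213\right)^{2} = -3 + 45369 = 45366$)
$Q{\left(P \right)} = - \frac{\left(-9 + P\right) \left(154 + P\right)}{3}$ ($Q{\left(P \right)} = - \frac{\left(154 + P\right) \left(-9 + P\right)}{3} = - \frac{\left(-9 + P\right) \left(154 + P\right)}{3}$)
$\left(m + Q{\left(-493 \right)}\right) + L = \left(254444 - \left(- \frac{72871}{3} + \frac{243049}{3}\right)\right) + 45366 = \left(254444 + \left(462 + \frac{71485}{3} - \frac{243049}{3}\right)\right) + 45366 = \left(254444 - 56726\right) + 45366 = 197718 + 45366 = 243084$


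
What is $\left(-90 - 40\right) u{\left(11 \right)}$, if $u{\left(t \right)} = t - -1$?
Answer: $-1560$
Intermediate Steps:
$u{\left(t \right)} = 1 + t$ ($u{\left(t \right)} = t + 1 = 1 + t$)
$\left(-90 - 40\right) u{\left(11 \right)} = \left(-90 - 40\right) \left(1 + 11\right) = \left(-130\right) 12 = -1560$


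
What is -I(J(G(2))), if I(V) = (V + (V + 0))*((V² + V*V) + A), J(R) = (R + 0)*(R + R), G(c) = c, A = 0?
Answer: -2048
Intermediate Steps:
J(R) = 2*R² (J(R) = R*(2*R) = 2*R²)
I(V) = 4*V³ (I(V) = (V + (V + 0))*((V² + V*V) + 0) = (V + V)*((V² + V²) + 0) = (2*V)*(2*V² + 0) = (2*V)*(2*V²) = 4*V³)
-I(J(G(2))) = -4*(2*2²)³ = -4*(2*4)³ = -4*8³ = -4*512 = -1*2048 = -2048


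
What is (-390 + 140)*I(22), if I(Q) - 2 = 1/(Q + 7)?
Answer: -14750/29 ≈ -508.62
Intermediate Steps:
I(Q) = 2 + 1/(7 + Q) (I(Q) = 2 + 1/(Q + 7) = 2 + 1/(7 + Q))
(-390 + 140)*I(22) = (-390 + 140)*((15 + 2*22)/(7 + 22)) = -250*(15 + 44)/29 = -250*59/29 = -14750/29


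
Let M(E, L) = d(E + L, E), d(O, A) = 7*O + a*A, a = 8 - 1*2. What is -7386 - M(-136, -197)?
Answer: -4239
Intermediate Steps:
a = 6 (a = 8 - 2 = 6)
d(O, A) = 6*A + 7*O (d(O, A) = 7*O + 6*A = 6*A + 7*O)
M(E, L) = 7*L + 13*E (M(E, L) = 6*E + 7*(E + L) = 6*E + (7*E + 7*L) = 7*L + 13*E)
-7386 - M(-136, -197) = -7386 - (7*(-197) + 13*(-136)) = -7386 - (-1379 - 1768) = -7386 - 1*(-3147) = -7386 + 3147 = -4239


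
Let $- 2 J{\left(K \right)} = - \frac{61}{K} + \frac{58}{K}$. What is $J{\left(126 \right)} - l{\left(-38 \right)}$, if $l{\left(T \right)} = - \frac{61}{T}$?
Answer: $- \frac{2543}{1596} \approx -1.5934$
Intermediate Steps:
$J{\left(K \right)} = \frac{3}{2 K}$ ($J{\left(K \right)} = - \frac{- \frac{61}{K} + \frac{58}{K}}{2} = - \frac{\left(-3\right) \frac{1}{K}}{2} = \frac{3}{2 K}$)
$J{\left(126 \right)} - l{\left(-38 \right)} = \frac{3}{2 \cdot 126} - - \frac{61}{-38} = \frac{3}{2} \cdot \frac{1}{126} - \left(-61\right) \left(- \frac{1}{38}\right) = \frac{1}{84} - \frac{61}{38} = - \frac{2543}{1596}$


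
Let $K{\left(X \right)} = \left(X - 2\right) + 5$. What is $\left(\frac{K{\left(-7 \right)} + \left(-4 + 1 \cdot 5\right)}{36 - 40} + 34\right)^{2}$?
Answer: $\frac{19321}{16} \approx 1207.6$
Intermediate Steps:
$K{\left(X \right)} = 3 + X$ ($K{\left(X \right)} = \left(-2 + X\right) + 5 = 3 + X$)
$\left(\frac{K{\left(-7 \right)} + \left(-4 + 1 \cdot 5\right)}{36 - 40} + 34\right)^{2} = \left(\frac{\left(3 - 7\right) + \left(-4 + 1 \cdot 5\right)}{36 - 40} + 34\right)^{2} = \left(\frac{-4 + \left(-4 + 5\right)}{-4} + 34\right)^{2} = \left(\left(-4 + 1\right) \left(- \frac{1}{4}\right) + 34\right)^{2} = \left(\left(-3\right) \left(- \frac{1}{4}\right) + 34\right)^{2} = \left(\frac{3}{4} + 34\right)^{2} = \left(\frac{139}{4}\right)^{2} = \frac{19321}{16}$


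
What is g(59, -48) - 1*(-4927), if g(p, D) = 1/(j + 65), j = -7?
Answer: 285767/58 ≈ 4927.0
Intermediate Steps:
g(p, D) = 1/58 (g(p, D) = 1/(-7 + 65) = 1/58)
g(59, -48) - 1*(-4927) = 1/58 - 1*(-4927) = 1/58 + 4927 = 285767/58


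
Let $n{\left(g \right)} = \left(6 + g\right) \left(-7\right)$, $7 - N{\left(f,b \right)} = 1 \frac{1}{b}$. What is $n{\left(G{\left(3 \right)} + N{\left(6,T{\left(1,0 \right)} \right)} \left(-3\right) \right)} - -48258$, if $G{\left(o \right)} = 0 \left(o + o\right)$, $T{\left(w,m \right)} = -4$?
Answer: $\frac{193473}{4} \approx 48368.0$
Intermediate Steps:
$N{\left(f,b \right)} = 7 - \frac{1}{b}$ ($N{\left(f,b \right)} = 7 - 1 \frac{1}{b} = 7 - \frac{1}{b}$)
$G{\left(o \right)} = 0$ ($G{\left(o \right)} = 0 \cdot 2 o = 0$)
$n{\left(g \right)} = -42 - 7 g$
$n{\left(G{\left(3 \right)} + N{\left(6,T{\left(1,0 \right)} \right)} \left(-3\right) \right)} - -48258 = \left(-42 - 7 \left(0 + \left(7 - \frac{1}{-4}\right) \left(-3\right)\right)\right) - -48258 = \left(-42 - 7 \left(0 + \left(7 - - \frac{1}{4}\right) \left(-3\right)\right)\right) + 48258 = \left(-42 - 7 \left(0 + \left(7 + \frac{1}{4}\right) \left(-3\right)\right)\right) + 48258 = \left(-42 - 7 \left(0 + \frac{29}{4} \left(-3\right)\right)\right) + 48258 = \left(-42 - 7 \left(0 - \frac{87}{4}\right)\right) + 48258 = \left(-42 - - \frac{609}{4}\right) + 48258 = \left(-42 + \frac{609}{4}\right) + 48258 = \frac{441}{4} + 48258 = \frac{193473}{4}$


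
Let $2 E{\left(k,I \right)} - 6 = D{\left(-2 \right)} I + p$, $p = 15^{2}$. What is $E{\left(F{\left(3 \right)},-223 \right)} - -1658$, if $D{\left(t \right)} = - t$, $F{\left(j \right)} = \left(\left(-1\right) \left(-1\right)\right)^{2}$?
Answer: $\frac{3101}{2} \approx 1550.5$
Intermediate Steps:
$p = 225$
$F{\left(j \right)} = 1$ ($F{\left(j \right)} = 1^{2} = 1$)
$E{\left(k,I \right)} = \frac{231}{2} + I$ ($E{\left(k,I \right)} = 3 + \frac{\left(-1\right) \left(-2\right) I + 225}{2} = 3 + \frac{2 I + 225}{2} = 3 + \frac{225 + 2 I}{2} = 3 + \left(\frac{225}{2} + I\right) = \frac{231}{2} + I$)
$E{\left(F{\left(3 \right)},-223 \right)} - -1658 = \left(\frac{231}{2} - 223\right) - -1658 = - \frac{215}{2} + 1658 = \frac{3101}{2}$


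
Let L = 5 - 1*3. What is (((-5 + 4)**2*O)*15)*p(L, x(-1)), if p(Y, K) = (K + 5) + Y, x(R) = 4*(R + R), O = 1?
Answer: -15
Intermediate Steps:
x(R) = 8*R (x(R) = 4*(2*R) = 8*R)
L = 2 (L = 5 - 3 = 2)
p(Y, K) = 5 + K + Y (p(Y, K) = (5 + K) + Y = 5 + K + Y)
(((-5 + 4)**2*O)*15)*p(L, x(-1)) = (((-5 + 4)**2*1)*15)*(5 + 8*(-1) + 2) = (((-1)**2*1)*15)*(5 - 8 + 2) = ((1*1)*15)*(-1) = (1*15)*(-1) = 15*(-1) = -15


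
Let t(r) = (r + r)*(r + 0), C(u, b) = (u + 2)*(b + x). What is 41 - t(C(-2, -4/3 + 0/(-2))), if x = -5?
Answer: 41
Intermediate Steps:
C(u, b) = (-5 + b)*(2 + u) (C(u, b) = (u + 2)*(b - 5) = (2 + u)*(-5 + b) = (-5 + b)*(2 + u))
t(r) = 2*r² (t(r) = (2*r)*r = 2*r²)
41 - t(C(-2, -4/3 + 0/(-2))) = 41 - 2*(-10 - 5*(-2) + 2*(-4/3 + 0/(-2)) + (-4/3 + 0/(-2))*(-2))² = 41 - 2*(-10 + 10 + 2*(-4*⅓ + 0*(-½)) + (-4*⅓ + 0*(-½))*(-2))² = 41 - 2*(-10 + 10 + 2*(-4/3 + 0) + (-4/3 + 0)*(-2))² = 41 - 2*(-10 + 10 + 2*(-4/3) - 4/3*(-2))² = 41 - 2*(-10 + 10 - 8/3 + 8/3)² = 41 - 2*0² = 41 - 2*0 = 41 - 1*0 = 41 + 0 = 41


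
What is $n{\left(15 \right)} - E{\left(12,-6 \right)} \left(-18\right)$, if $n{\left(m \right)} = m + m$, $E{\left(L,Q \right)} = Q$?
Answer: $-78$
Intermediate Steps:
$n{\left(m \right)} = 2 m$
$n{\left(15 \right)} - E{\left(12,-6 \right)} \left(-18\right) = 2 \cdot 15 - \left(-6\right) \left(-18\right) = 30 - 108 = -78$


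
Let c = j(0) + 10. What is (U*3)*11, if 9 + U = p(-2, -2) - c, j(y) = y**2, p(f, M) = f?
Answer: -693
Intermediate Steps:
c = 10 (c = 0**2 + 10 = 0 + 10 = 10)
U = -21 (U = -9 + (-2 - 1*10) = -9 + (-2 - 10) = -9 - 12 = -21)
(U*3)*11 = -21*3*11 = -63*11 = -693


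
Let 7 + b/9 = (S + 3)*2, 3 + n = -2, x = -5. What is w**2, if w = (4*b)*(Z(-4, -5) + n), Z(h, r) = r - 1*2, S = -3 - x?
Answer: 1679616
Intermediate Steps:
n = -5 (n = -3 - 2 = -5)
S = 2 (S = -3 - 1*(-5) = -3 + 5 = 2)
Z(h, r) = -2 + r (Z(h, r) = r - 2 = -2 + r)
b = 27 (b = -63 + 9*((2 + 3)*2) = -63 + 9*(5*2) = -63 + 9*10 = -63 + 90 = 27)
w = -1296 (w = (4*27)*((-2 - 5) - 5) = 108*(-7 - 5) = 108*(-12) = -1296)
w**2 = (-1296)**2 = 1679616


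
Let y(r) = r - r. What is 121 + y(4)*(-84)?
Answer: 121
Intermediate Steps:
y(r) = 0
121 + y(4)*(-84) = 121 + 0*(-84) = 121 + 0 = 121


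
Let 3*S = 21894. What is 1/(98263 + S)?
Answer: 1/105561 ≈ 9.4732e-6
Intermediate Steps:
S = 7298 (S = (⅓)*21894 = 7298)
1/(98263 + S) = 1/(98263 + 7298) = 1/105561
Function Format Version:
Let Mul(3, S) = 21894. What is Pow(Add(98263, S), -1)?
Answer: Rational(1, 105561) ≈ 9.4732e-6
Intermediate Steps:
S = 7298 (S = Mul(Rational(1, 3), 21894) = 7298)
Pow(Add(98263, S), -1) = Pow(Add(98263, 7298), -1) = Pow(105561, -1) = Rational(1, 105561)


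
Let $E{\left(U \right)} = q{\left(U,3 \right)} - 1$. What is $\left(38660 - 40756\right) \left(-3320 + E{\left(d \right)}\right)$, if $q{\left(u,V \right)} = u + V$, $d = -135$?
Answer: $7237488$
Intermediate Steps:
$q{\left(u,V \right)} = V + u$
$E{\left(U \right)} = 2 + U$ ($E{\left(U \right)} = \left(3 + U\right) - 1 = 2 + U$)
$\left(38660 - 40756\right) \left(-3320 + E{\left(d \right)}\right) = \left(38660 - 40756\right) \left(-3320 + \left(2 - 135\right)\right) = - 2096 \left(-3320 - 133\right) = \left(-2096\right) \left(-3453\right) = 7237488$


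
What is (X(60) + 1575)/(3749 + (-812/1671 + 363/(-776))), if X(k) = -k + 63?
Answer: 2046186288/4860076619 ≈ 0.42102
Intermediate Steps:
X(k) = 63 - k
(X(60) + 1575)/(3749 + (-812/1671 + 363/(-776))) = ((63 - 1*60) + 1575)/(3749 + (-812/1671 + 363/(-776))) = ((63 - 60) + 1575)/(3749 + (-812*1/1671 + 363*(-1/776))) = (3 + 1575)/(3749 + (-812/1671 - 363/776)) = 1578/(3749 - 1236685/1296696) = 1578/(4860076619/1296696) = 1578*(1296696/4860076619) = 2046186288/4860076619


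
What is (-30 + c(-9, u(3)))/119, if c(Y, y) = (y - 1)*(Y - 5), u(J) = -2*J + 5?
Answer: -2/119 ≈ -0.016807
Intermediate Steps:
u(J) = 5 - 2*J
c(Y, y) = (-1 + y)*(-5 + Y)
(-30 + c(-9, u(3)))/119 = (-30 + (5 - 1*(-9) - 5*(5 - 2*3) - 9*(5 - 2*3)))/119 = (-30 + (5 + 9 - 5*(5 - 6) - 9*(5 - 6)))*(1/119) = (-30 + (5 + 9 - 5*(-1) - 9*(-1)))*(1/119) = (-30 + (5 + 9 + 5 + 9))*(1/119) = (-30 + 28)*(1/119) = -2*1/119 = -2/119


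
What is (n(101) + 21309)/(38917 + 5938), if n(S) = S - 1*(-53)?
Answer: 21463/44855 ≈ 0.47850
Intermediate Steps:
n(S) = 53 + S (n(S) = S + 53 = 53 + S)
(n(101) + 21309)/(38917 + 5938) = ((53 + 101) + 21309)/(38917 + 5938) = (154 + 21309)/44855 = 21463*(1/44855) = 21463/44855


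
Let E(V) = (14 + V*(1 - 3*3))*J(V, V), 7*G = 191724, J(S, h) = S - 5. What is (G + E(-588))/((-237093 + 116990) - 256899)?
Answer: 9696347/1319507 ≈ 7.3485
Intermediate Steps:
J(S, h) = -5 + S
G = 191724/7 (G = (1/7)*191724 = 191724/7 ≈ 27389.)
E(V) = (-5 + V)*(14 - 8*V) (E(V) = (14 + V*(1 - 3*3))*(-5 + V) = (14 + V*(1 - 9))*(-5 + V) = (14 + V*(-8))*(-5 + V) = (14 - 8*V)*(-5 + V) = (-5 + V)*(14 - 8*V))
(G + E(-588))/((-237093 + 116990) - 256899) = (191724/7 + (-70 - 8*(-588)**2 + 54*(-588)))/((-237093 + 116990) - 256899) = (191724/7 + (-70 - 8*345744 - 31752))/(-120103 - 256899) = (191724/7 + (-70 - 2765952 - 31752))/(-377002) = (191724/7 - 2797774)*(-1/377002) = -19392694/7*(-1/377002) = 9696347/1319507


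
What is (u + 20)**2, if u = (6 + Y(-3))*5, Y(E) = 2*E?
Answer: 400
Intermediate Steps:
u = 0 (u = (6 + 2*(-3))*5 = (6 - 6)*5 = 0*5 = 0)
(u + 20)**2 = (0 + 20)**2 = 20**2 = 400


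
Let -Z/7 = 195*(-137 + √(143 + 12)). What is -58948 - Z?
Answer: -245953 + 1365*√155 ≈ -2.2896e+5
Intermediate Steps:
Z = 187005 - 1365*√155 (Z = -1365*(-137 + √(143 + 12)) = -1365*(-137 + √155) = -7*(-26715 + 195*√155) = 187005 - 1365*√155 ≈ 1.7001e+5)
-58948 - Z = -58948 - (187005 - 1365*√155) = -58948 + (-187005 + 1365*√155) = -245953 + 1365*√155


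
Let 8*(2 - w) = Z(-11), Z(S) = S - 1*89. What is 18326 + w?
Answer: 36681/2 ≈ 18341.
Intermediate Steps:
Z(S) = -89 + S (Z(S) = S - 89 = -89 + S)
w = 29/2 (w = 2 - (-89 - 11)/8 = 2 - ⅛*(-100) = 2 + 25/2 = 29/2 ≈ 14.500)
18326 + w = 18326 + 29/2 = 36681/2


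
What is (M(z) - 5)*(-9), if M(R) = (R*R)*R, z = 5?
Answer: -1080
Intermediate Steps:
M(R) = R³ (M(R) = R²*R = R³)
(M(z) - 5)*(-9) = (5³ - 5)*(-9) = (125 - 5)*(-9) = 120*(-9) = -1080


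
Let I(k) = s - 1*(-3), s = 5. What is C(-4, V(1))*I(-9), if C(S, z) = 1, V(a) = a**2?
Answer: 8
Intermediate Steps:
I(k) = 8 (I(k) = 5 - 1*(-3) = 5 + 3 = 8)
C(-4, V(1))*I(-9) = 1*8 = 8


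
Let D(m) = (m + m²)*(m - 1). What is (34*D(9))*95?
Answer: 2325600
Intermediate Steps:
D(m) = (-1 + m)*(m + m²) (D(m) = (m + m²)*(-1 + m) = (-1 + m)*(m + m²))
(34*D(9))*95 = (34*(9³ - 1*9))*95 = (34*(729 - 9))*95 = (34*720)*95 = 24480*95 = 2325600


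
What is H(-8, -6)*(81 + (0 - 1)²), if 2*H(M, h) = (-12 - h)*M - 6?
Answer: 1722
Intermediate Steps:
H(M, h) = -3 + M*(-12 - h)/2 (H(M, h) = ((-12 - h)*M - 6)/2 = (M*(-12 - h) - 6)/2 = (-6 + M*(-12 - h))/2 = -3 + M*(-12 - h)/2)
H(-8, -6)*(81 + (0 - 1)²) = (-3 - 6*(-8) - ½*(-8)*(-6))*(81 + (0 - 1)²) = (-3 + 48 - 24)*(81 + (-1)²) = 21*(81 + 1) = 21*82 = 1722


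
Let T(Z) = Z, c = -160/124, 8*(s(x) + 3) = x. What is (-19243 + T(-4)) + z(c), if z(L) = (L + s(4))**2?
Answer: -73930243/3844 ≈ -19233.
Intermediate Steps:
s(x) = -3 + x/8
c = -40/31 (c = -160*1/124 = -40/31 ≈ -1.2903)
z(L) = (-5/2 + L)**2 (z(L) = (L + (-3 + (1/8)*4))**2 = (L + (-3 + 1/2))**2 = (L - 5/2)**2 = (-5/2 + L)**2)
(-19243 + T(-4)) + z(c) = (-19243 - 4) + (-5 + 2*(-40/31))**2/4 = -19247 + (-5 - 80/31)**2/4 = -19247 + (-235/31)**2/4 = -19247 + (1/4)*(55225/961) = -19247 + 55225/3844 = -73930243/3844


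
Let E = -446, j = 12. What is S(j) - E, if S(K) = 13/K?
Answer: 5365/12 ≈ 447.08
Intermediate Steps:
S(j) - E = 13/12 - 1*(-446) = 13*(1/12) + 446 = 13/12 + 446 = 5365/12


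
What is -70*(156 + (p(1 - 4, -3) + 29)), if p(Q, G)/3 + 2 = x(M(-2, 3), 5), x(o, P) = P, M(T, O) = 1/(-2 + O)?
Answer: -13580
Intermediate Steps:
p(Q, G) = 9 (p(Q, G) = -6 + 3*5 = -6 + 15 = 9)
-70*(156 + (p(1 - 4, -3) + 29)) = -70*(156 + (9 + 29)) = -70*(156 + 38) = -70*194 = -13580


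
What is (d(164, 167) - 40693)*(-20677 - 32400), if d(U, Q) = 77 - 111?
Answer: 2161666979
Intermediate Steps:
d(U, Q) = -34
(d(164, 167) - 40693)*(-20677 - 32400) = (-34 - 40693)*(-20677 - 32400) = -40727*(-53077) = 2161666979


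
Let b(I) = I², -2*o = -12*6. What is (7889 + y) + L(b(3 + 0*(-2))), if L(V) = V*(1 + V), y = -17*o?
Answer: 7367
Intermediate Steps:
o = 36 (o = -(-6)*6 = -½*(-72) = 36)
y = -612 (y = -17*36 = -612)
(7889 + y) + L(b(3 + 0*(-2))) = (7889 - 612) + (3 + 0*(-2))²*(1 + (3 + 0*(-2))²) = 7277 + (3 + 0)²*(1 + (3 + 0)²) = 7277 + 3²*(1 + 3²) = 7277 + 9*(1 + 9) = 7277 + 9*10 = 7277 + 90 = 7367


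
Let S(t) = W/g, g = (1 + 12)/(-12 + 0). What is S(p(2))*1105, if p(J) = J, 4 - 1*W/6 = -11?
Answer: -91800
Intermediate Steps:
W = 90 (W = 24 - 6*(-11) = 24 + 66 = 90)
g = -13/12 (g = 13/(-12) = 13*(-1/12) = -13/12 ≈ -1.0833)
S(t) = -1080/13 (S(t) = 90/(-13/12) = 90*(-12/13) = -1080/13)
S(p(2))*1105 = -1080/13*1105 = -91800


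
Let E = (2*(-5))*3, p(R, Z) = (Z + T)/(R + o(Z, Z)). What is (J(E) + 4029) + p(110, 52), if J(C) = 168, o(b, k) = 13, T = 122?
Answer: 172135/41 ≈ 4198.4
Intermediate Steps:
p(R, Z) = (122 + Z)/(13 + R) (p(R, Z) = (Z + 122)/(R + 13) = (122 + Z)/(13 + R))
E = -30 (E = -10*3 = -30)
(J(E) + 4029) + p(110, 52) = (168 + 4029) + (122 + 52)/(13 + 110) = 4197 + 174/123 = 4197 + (1/123)*174 = 4197 + 58/41 = 172135/41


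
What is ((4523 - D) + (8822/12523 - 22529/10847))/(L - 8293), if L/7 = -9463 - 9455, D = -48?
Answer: -620724401718/19114844129339 ≈ -0.032473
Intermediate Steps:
L = -132426 (L = 7*(-9463 - 9455) = 7*(-18918) = -132426)
((4523 - D) + (8822/12523 - 22529/10847))/(L - 8293) = ((4523 - 1*(-48)) + (8822/12523 - 22529/10847))/(-132426 - 8293) = ((4523 + 48) + (8822*(1/12523) - 22529*1/10847))/(-140719) = (4571 + (8822/12523 - 22529/10847))*(-1/140719) = (4571 - 186438433/135836981)*(-1/140719) = (620724401718/135836981)*(-1/140719) = -620724401718/19114844129339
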